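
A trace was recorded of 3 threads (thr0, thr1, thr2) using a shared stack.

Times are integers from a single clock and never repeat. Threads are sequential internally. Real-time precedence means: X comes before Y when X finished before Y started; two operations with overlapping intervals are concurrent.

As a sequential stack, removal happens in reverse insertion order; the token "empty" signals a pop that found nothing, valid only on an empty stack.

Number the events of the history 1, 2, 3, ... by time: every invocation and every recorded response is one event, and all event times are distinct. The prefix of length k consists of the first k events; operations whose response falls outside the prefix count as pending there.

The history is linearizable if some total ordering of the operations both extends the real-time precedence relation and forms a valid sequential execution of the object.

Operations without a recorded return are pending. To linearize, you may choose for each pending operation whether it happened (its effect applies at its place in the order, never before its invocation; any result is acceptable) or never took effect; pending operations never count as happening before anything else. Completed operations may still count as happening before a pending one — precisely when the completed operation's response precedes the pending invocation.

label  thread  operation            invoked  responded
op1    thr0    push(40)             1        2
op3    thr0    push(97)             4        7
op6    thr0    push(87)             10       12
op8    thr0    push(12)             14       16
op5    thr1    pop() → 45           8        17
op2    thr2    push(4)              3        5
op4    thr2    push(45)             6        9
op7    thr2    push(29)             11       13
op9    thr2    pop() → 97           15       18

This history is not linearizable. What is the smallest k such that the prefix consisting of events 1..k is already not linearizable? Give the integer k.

events 1..17 are linearizable, e.g. via op1, op2, op3, op4, op5, op6, op7, op8:
step 1: op1 push(40) — stack <40>
step 2: op2 push(4) — stack <40,4>
step 3: op3 push(97) — stack <40,4,97>
step 4: op4 push(45) — stack <40,4,97,45>
step 5: op5 pop() → 45 — stack <40,4,97>
step 6: op6 push(87) — stack <40,4,97,87>
step 7: op7 push(29) — stack <40,4,97,87,29>
step 8: op8 push(12) — stack <40,4,97,87,29,12>
adding event 18 (op9 responds at 18) leaves no legal real-time order
e.g. op1, op2, op3, op4, op5, op6, op7, op8, op9: illegal at step 9, since op9 pop() → 97 cannot apply there
e.g. op1, op2, op3, op4, op5, op6, op7, op9, op8: illegal at step 8, since op9 pop() → 97 cannot apply there

18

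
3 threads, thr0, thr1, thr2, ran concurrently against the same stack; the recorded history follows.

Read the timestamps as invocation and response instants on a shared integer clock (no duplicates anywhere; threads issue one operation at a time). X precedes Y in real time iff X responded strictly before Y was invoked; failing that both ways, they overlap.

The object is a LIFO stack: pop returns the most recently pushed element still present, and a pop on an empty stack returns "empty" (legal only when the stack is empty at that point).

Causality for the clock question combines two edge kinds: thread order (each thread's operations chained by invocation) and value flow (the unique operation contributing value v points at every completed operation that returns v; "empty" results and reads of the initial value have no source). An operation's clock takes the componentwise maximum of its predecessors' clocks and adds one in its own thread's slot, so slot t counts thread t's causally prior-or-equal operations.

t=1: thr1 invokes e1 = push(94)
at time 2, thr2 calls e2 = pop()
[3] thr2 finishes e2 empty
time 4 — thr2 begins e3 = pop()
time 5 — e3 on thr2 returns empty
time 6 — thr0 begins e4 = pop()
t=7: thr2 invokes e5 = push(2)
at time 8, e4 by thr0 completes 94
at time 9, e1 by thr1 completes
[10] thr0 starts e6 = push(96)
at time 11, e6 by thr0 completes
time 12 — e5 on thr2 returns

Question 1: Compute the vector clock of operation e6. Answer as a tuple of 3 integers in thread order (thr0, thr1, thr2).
Answer: (2, 1, 0)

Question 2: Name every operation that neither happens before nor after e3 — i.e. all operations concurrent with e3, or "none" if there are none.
Answer: e1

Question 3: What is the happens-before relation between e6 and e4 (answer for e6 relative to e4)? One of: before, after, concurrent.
Answer: after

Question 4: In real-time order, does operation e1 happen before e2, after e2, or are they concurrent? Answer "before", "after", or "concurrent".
Answer: concurrent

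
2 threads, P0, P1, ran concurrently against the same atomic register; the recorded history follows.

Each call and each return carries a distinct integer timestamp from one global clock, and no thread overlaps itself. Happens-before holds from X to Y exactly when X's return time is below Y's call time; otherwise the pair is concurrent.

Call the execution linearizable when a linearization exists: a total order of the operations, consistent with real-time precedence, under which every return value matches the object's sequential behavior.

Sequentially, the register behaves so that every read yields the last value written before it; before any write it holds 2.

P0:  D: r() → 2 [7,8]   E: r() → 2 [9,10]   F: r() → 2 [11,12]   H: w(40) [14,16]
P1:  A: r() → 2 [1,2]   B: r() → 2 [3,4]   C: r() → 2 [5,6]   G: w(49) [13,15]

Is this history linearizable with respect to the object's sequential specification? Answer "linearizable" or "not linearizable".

one valid linearization: A, B, C, D, E, F, G, H
step 1: A r() → 2 — value 2
step 2: B r() → 2 — value 2
step 3: C r() → 2 — value 2
step 4: D r() → 2 — value 2
step 5: E r() → 2 — value 2
step 6: F r() → 2 — value 2
step 7: G w(49) — value 49
step 8: H w(40) — value 40

linearizable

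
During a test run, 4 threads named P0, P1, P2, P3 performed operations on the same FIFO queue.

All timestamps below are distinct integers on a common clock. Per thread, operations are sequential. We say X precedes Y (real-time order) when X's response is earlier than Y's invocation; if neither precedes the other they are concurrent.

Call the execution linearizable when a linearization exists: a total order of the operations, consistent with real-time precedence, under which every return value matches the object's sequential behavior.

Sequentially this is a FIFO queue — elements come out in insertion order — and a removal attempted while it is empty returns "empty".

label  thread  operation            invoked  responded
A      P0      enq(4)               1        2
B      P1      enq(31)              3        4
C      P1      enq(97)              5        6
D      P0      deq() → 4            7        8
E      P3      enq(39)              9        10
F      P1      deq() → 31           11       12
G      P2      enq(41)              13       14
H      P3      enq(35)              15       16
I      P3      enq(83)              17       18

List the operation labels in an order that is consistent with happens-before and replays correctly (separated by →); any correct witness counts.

step 1: A enq(4) — queue <4>
step 2: B enq(31) — queue <4,31>
step 3: C enq(97) — queue <4,31,97>
step 4: D deq() → 4 — queue <31,97>
step 5: E enq(39) — queue <31,97,39>
step 6: F deq() → 31 — queue <97,39>
step 7: G enq(41) — queue <97,39,41>
step 8: H enq(35) — queue <97,39,41,35>
step 9: I enq(83) — queue <97,39,41,35,83>

A → B → C → D → E → F → G → H → I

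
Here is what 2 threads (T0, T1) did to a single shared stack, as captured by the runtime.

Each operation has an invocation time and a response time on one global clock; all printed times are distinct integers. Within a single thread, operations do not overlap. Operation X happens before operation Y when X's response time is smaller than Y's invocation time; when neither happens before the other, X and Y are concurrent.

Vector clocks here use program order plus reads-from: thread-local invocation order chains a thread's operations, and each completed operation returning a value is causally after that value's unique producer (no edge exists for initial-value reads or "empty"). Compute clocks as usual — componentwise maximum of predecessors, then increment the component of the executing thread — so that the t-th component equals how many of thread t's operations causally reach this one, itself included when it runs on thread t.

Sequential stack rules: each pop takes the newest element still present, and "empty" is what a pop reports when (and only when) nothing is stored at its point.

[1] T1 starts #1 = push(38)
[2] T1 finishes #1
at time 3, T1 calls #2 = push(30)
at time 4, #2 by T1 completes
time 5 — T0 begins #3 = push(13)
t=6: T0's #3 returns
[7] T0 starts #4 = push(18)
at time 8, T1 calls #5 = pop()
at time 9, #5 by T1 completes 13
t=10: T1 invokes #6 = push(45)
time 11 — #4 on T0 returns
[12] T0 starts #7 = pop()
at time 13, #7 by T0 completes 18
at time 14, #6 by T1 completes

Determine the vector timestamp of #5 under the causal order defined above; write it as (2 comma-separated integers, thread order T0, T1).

(1, 3)

invoked at 1, #1 has no predecessors; its own T1 bump gives (0, 1)
invoked at 5, #3 has no predecessors; its own T0 bump gives (1, 0)
#2, invoked 3, takes VC(#1)=(0, 1) under max, adds 1 for T1 → (0, 2)
#4, invoked 7, takes VC(#3)=(1, 0) under max, adds 1 for T0 → (2, 0)
#7, invoked 12, takes VC(#4)=(2, 0) under max, adds 1 for T0 → (3, 0)
#5, invoked 8, takes VC(#2)=(0, 2), VC(#3)=(1, 0) under max, adds 1 for T1 → (1, 3)
#6, invoked 10, takes VC(#5)=(1, 3) under max, adds 1 for T1 → (1, 4)
target: VC(#5) = (1, 3)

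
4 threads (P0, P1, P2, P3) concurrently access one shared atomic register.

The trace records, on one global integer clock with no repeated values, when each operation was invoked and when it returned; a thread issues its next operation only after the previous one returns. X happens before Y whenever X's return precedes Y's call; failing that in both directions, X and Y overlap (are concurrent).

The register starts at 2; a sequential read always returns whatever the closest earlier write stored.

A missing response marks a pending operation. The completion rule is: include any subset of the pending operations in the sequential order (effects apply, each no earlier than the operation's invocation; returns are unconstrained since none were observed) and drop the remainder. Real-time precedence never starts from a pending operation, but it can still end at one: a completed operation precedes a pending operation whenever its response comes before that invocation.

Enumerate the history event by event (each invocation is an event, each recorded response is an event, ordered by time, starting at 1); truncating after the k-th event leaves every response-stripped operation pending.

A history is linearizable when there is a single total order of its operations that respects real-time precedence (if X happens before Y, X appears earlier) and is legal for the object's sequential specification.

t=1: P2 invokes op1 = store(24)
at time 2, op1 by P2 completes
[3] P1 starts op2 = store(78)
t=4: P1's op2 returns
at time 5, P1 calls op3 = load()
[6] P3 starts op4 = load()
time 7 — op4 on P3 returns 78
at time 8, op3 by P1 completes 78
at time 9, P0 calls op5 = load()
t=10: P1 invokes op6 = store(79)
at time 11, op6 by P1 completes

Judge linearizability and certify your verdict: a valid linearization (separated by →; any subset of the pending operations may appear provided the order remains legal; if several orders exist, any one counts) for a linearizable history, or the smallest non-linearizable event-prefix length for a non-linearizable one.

linearizable — witness: op1 → op2 → op3 → op4 → op5 → op6

after step 1 (op1 store(24)): value 24
after step 2 (op2 store(78)): value 78
after step 3 (op3 load() → 78): value 78
after step 4 (op4 load() → 78): value 78
after step 5 (op5 load() (pending, included)): value 78
after step 6 (op6 store(79)): value 79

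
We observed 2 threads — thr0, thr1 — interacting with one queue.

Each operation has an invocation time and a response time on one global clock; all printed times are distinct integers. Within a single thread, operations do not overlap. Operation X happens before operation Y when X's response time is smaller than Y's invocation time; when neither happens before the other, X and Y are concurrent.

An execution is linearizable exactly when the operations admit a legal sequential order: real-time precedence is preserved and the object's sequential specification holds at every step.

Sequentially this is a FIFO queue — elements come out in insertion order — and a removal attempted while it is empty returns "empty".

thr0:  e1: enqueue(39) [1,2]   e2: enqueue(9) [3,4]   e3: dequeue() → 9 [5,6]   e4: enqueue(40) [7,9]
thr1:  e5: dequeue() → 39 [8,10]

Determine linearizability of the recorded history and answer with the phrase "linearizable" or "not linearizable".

events 1..5 are fine; event 6 — the response of e3 at time 6 — makes the prefix non-linearizable
the sole real-time-consistent order of 3 completed operations fails the queue replay
take e1, e2, e3: step 3 already fails, because e3 dequeue() → 9 cannot occur there

not linearizable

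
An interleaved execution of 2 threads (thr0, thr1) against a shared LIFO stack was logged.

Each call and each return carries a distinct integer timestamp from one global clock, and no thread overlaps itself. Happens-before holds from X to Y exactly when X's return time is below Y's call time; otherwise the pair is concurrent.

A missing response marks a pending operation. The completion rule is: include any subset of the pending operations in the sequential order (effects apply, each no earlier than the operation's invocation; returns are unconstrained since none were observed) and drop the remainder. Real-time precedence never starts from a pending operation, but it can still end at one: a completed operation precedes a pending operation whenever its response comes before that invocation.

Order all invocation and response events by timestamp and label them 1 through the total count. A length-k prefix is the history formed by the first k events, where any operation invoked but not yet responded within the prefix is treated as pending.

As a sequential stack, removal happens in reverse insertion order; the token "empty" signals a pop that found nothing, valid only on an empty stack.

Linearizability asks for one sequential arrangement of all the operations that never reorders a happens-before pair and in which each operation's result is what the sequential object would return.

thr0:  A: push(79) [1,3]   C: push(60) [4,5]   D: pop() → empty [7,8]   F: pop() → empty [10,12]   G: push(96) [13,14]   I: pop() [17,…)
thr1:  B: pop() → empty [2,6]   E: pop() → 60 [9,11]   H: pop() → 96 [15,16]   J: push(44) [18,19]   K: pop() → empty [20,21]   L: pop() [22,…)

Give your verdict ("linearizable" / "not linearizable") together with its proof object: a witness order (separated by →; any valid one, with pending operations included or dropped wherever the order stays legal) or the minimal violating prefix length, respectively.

not linearizable — minimal violating prefix: 8 events

cut after 7 events: linearizable; cut after 8 events (D responds, time 8): not linearizable
all 3 real-time-respecting orders fail — 4 completed LIFO stack operations, no legal replay
for example A, B, C, D fails at step 2: B pop() → empty is not legal there
for example A, C, B, D fails at step 3: B pop() → empty is not legal there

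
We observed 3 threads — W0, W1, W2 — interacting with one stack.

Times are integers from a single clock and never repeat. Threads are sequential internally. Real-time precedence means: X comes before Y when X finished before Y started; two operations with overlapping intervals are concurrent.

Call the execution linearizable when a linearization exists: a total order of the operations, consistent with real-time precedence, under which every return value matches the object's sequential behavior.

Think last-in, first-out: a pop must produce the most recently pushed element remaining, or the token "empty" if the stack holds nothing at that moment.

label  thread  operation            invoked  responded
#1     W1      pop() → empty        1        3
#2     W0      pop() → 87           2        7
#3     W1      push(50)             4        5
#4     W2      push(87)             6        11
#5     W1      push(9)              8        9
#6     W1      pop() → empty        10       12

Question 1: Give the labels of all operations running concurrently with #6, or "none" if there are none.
concurrent with #6 ([10,12]): every op whose interval crosses 10..12
#1 [1,3]: before
#2 [2,7]: before
#3 [4,5]: before
#4 [6,11]: concurrent
#5 [8,9]: before

#4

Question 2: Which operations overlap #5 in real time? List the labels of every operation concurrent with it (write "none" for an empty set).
overlap test against #5 [8,9]: concurrent iff the interval meets 8..9
#1 [1,3]: before
#2 [2,7]: before
#3 [4,5]: before
#4 [6,11]: concurrent
#6 [10,12]: after

#4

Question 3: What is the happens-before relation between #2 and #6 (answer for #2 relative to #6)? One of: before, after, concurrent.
#2 spans [2,7], #6 spans [10,12]
resp(#2)=7 < inv(#6)=10

before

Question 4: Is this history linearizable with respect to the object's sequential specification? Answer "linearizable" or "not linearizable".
prefix check: 1..11 passes, 1..12 fails once #6's time-12 response joins
checked exhaustively: 10 real-time-consistent orders of 6 completed operations, zero legal stack replays
sample order #1, #2, #3, #4, #5, #6 stalls at step 2 — #2 pop() → 87 has no legal effect
sample order #1, #2, #3, #5, #4, #6 stalls at step 2 — #2 pop() → 87 has no legal effect

not linearizable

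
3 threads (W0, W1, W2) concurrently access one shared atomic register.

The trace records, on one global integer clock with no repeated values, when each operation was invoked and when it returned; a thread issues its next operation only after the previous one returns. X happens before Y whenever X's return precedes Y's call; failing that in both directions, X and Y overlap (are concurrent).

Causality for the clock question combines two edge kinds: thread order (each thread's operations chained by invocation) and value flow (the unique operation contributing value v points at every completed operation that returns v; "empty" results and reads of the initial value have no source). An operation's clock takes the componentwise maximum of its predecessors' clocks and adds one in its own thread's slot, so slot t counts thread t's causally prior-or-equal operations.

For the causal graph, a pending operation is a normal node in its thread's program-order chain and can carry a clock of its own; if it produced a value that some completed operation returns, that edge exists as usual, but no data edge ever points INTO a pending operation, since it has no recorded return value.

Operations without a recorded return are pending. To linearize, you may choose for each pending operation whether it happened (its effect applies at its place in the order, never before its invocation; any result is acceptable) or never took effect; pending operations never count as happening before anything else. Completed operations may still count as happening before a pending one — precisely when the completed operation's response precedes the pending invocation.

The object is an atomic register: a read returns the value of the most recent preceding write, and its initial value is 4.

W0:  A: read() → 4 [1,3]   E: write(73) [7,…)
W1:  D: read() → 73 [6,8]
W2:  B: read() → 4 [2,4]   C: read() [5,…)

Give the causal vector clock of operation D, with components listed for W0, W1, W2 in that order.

no predecessors for B (invoked 2): W2 increments from zero → (0, 0, 1)
no predecessors for A (invoked 1): W0 increments from zero → (1, 0, 0)
invoked at 5, C merges VC(B)=(0, 0, 1) and bumps W2's slot → (0, 0, 2)
invoked at 7, E merges VC(A)=(1, 0, 0) and bumps W0's slot → (2, 0, 0)
invoked at 6, D merges VC(E)=(2, 0, 0) and bumps W1's slot → (2, 1, 0)
target: VC(D) = (2, 1, 0)

(2, 1, 0)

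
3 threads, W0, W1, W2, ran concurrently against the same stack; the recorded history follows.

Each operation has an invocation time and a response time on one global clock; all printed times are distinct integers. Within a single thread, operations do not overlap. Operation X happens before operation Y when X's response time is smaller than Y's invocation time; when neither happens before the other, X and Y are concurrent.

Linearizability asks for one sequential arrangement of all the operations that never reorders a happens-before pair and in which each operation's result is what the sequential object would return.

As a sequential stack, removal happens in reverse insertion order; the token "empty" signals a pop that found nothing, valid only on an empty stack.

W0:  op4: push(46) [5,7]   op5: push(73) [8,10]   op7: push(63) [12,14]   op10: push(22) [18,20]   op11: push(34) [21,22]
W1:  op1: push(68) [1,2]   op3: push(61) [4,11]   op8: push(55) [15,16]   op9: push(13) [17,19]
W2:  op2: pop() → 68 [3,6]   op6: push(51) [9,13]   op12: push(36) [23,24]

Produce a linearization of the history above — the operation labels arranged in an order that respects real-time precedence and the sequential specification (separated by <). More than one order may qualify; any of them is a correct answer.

op1 < op2 < op3 < op4 < op5 < op6 < op7 < op8 < op9 < op10 < op11 < op12

1. op1 push(68), leaving stack <68>
2. op2 pop() → 68, leaving stack <>
3. op3 push(61), leaving stack <61>
4. op4 push(46), leaving stack <61,46>
5. op5 push(73), leaving stack <61,46,73>
6. op6 push(51), leaving stack <61,46,73,51>
7. op7 push(63), leaving stack <61,46,73,51,63>
8. op8 push(55), leaving stack <61,46,73,51,63,55>
9. op9 push(13), leaving stack <61,46,73,51,63,55,13>
10. op10 push(22), leaving stack <61,46,73,51,63,55,13,22>
11. op11 push(34), leaving stack <61,46,73,51,63,55,13,22,34>
12. op12 push(36), leaving stack <61,46,73,51,63,55,13,22,34,36>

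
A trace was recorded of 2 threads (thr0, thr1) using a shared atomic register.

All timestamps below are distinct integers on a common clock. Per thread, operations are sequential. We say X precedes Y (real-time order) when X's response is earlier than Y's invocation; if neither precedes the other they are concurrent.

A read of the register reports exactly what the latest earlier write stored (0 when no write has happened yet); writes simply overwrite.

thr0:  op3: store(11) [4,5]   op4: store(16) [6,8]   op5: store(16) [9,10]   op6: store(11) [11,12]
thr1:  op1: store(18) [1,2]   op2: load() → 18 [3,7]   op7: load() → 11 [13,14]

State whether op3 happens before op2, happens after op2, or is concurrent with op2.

op3 spans [4,5], op2 spans [3,7]
the intervals overlap in both directions

concurrent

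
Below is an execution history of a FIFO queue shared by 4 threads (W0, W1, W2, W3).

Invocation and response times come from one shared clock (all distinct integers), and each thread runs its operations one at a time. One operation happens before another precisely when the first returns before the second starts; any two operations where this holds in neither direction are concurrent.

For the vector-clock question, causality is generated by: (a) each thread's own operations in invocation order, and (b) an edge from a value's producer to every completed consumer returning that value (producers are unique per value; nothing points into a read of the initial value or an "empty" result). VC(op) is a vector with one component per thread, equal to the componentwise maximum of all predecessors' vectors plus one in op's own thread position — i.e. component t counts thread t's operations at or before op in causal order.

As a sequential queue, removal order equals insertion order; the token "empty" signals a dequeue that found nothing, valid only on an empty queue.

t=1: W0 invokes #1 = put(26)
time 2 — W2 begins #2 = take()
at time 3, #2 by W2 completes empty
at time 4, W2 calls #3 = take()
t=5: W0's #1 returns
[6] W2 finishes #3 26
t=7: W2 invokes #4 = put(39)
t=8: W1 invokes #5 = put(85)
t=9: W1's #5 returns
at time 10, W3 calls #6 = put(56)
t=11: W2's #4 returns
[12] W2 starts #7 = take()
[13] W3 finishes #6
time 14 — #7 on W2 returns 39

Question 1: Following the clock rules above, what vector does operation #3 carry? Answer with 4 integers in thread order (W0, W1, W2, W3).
(1, 0, 2, 0)

root op #6, invoked 10: fresh clock plus W3's own tick → (0, 0, 0, 1)
root op #2, invoked 2: fresh clock plus W2's own tick → (0, 0, 1, 0)
root op #5, invoked 8: fresh clock plus W1's own tick → (0, 1, 0, 0)
root op #1, invoked 1: fresh clock plus W0's own tick → (1, 0, 0, 0)
invoked at 4, #3 merges VC(#1)=(1, 0, 0, 0), VC(#2)=(0, 0, 1, 0) and bumps W2's slot → (1, 0, 2, 0)
invoked at 7, #4 merges VC(#3)=(1, 0, 2, 0) and bumps W2's slot → (1, 0, 3, 0)
invoked at 12, #7 merges VC(#4)=(1, 0, 3, 0) and bumps W2's slot → (1, 0, 4, 0)
target: VC(#3) = (1, 0, 2, 0)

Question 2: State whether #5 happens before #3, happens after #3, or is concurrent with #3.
after

#5 spans [8,9], #3 spans [4,6]
resp(#3)=6 < inv(#5)=8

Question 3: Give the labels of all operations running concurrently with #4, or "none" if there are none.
#5, #6

overlap test against #4 [7,11]: concurrent iff the interval meets 7..11
#1 [1,5]: before
#2 [2,3]: before
#3 [4,6]: before
#5 [8,9]: concurrent
#6 [10,13]: concurrent
#7 [12,14]: after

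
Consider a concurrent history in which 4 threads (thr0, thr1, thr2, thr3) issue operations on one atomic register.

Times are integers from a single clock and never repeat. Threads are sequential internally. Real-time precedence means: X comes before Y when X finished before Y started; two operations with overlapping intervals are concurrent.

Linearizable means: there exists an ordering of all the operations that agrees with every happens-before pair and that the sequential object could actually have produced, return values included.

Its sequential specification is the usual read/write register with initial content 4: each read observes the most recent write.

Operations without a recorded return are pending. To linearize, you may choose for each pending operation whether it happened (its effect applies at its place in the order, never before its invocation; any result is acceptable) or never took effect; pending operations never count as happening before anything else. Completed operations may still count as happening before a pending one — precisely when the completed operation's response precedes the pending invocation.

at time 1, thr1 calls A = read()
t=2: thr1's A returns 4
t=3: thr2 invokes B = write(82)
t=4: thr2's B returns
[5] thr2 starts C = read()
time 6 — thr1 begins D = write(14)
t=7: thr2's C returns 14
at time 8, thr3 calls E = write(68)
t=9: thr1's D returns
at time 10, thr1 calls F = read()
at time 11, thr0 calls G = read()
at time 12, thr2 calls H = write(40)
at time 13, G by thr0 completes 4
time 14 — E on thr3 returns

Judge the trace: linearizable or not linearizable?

through event 12 a valid linearization exists; event 13 (G responding at time 13) ends that
all 2 real-time-respecting orders fail — 5 completed atomic register operations, no legal replay
every completion of the 3 pending operations (E, F, H) was checked; none linearizes
one such order, A, B, C, D, G (pending dropped), breaks at step 3 where C read() → 14 is illegal
one such order, A, B, D, C, G (pending dropped), breaks at step 5 where G read() → 4 is illegal

not linearizable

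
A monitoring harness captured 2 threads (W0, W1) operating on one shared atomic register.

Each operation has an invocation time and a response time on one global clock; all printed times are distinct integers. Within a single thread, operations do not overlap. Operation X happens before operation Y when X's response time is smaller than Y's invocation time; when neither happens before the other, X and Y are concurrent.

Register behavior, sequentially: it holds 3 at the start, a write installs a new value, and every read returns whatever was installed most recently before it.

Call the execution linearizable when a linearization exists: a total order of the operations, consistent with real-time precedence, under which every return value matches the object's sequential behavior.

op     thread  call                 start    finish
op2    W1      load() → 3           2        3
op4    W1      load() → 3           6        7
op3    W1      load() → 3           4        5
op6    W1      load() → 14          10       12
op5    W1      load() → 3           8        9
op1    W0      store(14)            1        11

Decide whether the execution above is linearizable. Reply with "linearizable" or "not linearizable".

a witness: op2, op3, op4, op5, op1, op6
1. op2 load() → 3, leaving value 3
2. op3 load() → 3, leaving value 3
3. op4 load() → 3, leaving value 3
4. op5 load() → 3, leaving value 3
5. op1 store(14), leaving value 14
6. op6 load() → 14, leaving value 14

linearizable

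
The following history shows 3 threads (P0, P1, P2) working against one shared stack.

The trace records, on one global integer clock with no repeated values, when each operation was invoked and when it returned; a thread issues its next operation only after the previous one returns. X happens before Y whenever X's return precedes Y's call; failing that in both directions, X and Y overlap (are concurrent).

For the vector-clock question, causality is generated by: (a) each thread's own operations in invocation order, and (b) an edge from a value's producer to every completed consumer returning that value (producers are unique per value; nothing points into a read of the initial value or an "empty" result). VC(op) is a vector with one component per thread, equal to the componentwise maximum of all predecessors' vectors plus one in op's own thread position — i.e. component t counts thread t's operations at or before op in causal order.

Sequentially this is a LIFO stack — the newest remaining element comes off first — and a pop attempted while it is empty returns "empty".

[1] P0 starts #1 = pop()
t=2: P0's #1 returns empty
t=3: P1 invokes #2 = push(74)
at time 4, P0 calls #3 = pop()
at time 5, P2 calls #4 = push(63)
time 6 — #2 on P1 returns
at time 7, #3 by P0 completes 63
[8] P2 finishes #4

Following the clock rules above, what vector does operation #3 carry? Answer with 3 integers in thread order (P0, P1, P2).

(2, 0, 1)

VC(#4, invoked at 5): no causal predecessors; +1 on P2 → (0, 0, 1)
VC(#2, invoked at 3): no causal predecessors; +1 on P1 → (0, 1, 0)
VC(#1, invoked at 1): no causal predecessors; +1 on P0 → (1, 0, 0)
#3 (invocation 4): componentwise max over VC(#1)=(1, 0, 0), VC(#4)=(0, 0, 1), +1 at P0, giving (2, 0, 1)
target: VC(#3) = (2, 0, 1)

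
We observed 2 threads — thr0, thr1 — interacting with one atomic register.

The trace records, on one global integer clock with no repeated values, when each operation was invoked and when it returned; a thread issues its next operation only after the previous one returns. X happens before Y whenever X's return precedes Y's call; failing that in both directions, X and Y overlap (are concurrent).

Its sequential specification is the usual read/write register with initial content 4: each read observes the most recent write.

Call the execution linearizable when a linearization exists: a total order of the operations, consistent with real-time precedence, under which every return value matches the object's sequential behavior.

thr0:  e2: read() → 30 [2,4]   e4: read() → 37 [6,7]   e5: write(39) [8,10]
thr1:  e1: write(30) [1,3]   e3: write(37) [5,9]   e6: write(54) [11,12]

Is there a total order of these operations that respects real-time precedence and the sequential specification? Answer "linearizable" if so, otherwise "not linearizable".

linearizable

witness order: e1, e2, e3, e4, e5, e6
after step 1 (e1 write(30)): value 30
after step 2 (e2 read() → 30): value 30
after step 3 (e3 write(37)): value 37
after step 4 (e4 read() → 37): value 37
after step 5 (e5 write(39)): value 39
after step 6 (e6 write(54)): value 54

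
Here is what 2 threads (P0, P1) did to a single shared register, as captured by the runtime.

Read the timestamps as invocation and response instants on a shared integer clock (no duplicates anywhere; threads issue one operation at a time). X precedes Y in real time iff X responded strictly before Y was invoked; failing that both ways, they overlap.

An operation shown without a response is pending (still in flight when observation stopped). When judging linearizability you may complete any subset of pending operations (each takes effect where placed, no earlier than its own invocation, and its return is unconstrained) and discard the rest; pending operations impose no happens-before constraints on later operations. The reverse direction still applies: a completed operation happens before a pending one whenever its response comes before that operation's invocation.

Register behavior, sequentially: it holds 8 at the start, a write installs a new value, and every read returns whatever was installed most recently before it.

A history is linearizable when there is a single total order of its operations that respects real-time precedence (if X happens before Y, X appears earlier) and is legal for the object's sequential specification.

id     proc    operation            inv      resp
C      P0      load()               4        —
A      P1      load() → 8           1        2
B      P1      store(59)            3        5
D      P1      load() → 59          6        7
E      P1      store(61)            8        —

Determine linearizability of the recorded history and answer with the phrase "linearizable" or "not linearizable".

linearizable

witness order: A, B, C, D
step 1: A load() → 8 — value 8
step 2: B store(59) — value 59
step 3: C load() (pending, included) — value 59
step 4: D load() → 59 — value 59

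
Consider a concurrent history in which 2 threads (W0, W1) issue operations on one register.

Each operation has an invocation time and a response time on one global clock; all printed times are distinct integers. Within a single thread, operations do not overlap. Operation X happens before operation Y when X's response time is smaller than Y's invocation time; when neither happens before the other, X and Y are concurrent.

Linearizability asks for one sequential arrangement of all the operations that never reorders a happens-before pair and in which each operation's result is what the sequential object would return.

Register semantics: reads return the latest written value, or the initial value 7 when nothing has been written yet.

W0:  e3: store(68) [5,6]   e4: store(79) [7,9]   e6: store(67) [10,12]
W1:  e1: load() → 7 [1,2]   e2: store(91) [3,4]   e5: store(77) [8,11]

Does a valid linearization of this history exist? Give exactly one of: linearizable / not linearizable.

linearizable

one valid linearization: e1, e2, e3, e4, e5, e6
1. e1 load() → 7, leaving value 7
2. e2 store(91), leaving value 91
3. e3 store(68), leaving value 68
4. e4 store(79), leaving value 79
5. e5 store(77), leaving value 77
6. e6 store(67), leaving value 67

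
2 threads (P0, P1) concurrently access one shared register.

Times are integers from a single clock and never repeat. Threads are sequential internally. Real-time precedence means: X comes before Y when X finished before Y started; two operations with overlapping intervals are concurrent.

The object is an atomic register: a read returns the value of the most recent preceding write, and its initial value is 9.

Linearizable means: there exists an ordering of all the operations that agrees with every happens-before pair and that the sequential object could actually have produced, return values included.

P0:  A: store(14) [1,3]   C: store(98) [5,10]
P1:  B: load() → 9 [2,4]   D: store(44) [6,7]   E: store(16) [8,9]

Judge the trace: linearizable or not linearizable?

witness order: B, A, C, D, E
step 1: B load() → 9 — value 9
step 2: A store(14) — value 14
step 3: C store(98) — value 98
step 4: D store(44) — value 44
step 5: E store(16) — value 16

linearizable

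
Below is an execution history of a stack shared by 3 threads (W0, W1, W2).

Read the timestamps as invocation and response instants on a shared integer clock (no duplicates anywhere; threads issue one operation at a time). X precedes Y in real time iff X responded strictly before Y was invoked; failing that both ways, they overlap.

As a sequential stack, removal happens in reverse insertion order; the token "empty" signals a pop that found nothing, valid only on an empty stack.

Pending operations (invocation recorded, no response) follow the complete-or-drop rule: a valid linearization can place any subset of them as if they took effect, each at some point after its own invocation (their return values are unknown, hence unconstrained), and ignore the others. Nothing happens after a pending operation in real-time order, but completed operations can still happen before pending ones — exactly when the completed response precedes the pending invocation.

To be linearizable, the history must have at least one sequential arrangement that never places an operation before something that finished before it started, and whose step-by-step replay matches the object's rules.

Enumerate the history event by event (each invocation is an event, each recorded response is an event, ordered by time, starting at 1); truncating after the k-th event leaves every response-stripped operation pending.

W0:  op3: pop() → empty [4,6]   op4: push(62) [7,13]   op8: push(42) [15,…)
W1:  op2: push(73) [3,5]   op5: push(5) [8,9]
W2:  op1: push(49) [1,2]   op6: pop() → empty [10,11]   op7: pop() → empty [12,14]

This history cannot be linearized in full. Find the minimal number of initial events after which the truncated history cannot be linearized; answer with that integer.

events 1..5 are linearizable, e.g. via op1, op2:
after step 1 (op1 push(49)): stack <49>
after step 2 (op2 push(73)): stack <49,73>
adding event 6 (op3 responds at 6) leaves no legal real-time order
e.g. op1, op2, op3: illegal at step 3, since op3 pop() → empty cannot apply there
e.g. op1, op3, op2: illegal at step 2, since op3 pop() → empty cannot apply there

6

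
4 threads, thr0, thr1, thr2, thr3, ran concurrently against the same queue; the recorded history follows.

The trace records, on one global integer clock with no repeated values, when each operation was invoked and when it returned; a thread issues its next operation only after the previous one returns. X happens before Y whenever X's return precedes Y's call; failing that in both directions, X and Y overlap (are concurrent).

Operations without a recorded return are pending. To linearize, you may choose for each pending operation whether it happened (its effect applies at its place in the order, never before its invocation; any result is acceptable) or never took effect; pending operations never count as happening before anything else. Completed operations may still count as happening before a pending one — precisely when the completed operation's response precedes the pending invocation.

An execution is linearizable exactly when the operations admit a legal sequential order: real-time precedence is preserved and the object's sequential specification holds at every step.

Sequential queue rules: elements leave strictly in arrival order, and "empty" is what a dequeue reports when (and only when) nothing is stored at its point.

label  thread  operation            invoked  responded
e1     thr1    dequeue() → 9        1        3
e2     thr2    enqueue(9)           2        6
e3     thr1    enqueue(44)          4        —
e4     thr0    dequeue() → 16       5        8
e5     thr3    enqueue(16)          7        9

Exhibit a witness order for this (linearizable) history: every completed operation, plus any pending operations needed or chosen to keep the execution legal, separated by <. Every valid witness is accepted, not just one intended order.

e2 < e1 < e5 < e3 < e4

1. e2 enqueue(9), leaving queue <9>
2. e1 dequeue() → 9, leaving queue <>
3. e5 enqueue(16), leaving queue <16>
4. e3 enqueue(44) (pending, included), leaving queue <16,44>
5. e4 dequeue() → 16, leaving queue <44>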